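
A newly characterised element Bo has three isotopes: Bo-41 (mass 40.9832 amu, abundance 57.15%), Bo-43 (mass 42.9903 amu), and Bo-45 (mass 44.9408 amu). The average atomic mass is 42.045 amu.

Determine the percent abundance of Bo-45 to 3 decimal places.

10.344%

Let x and y be the fractions of Bo-43 and Bo-45. Then x + y = 1 − 0.5715 = 0.4285 and 42.9903x + 44.9408y = 42.045 − 0.5715×40.9832 = 18.6231012.
Substituting: 42.9903x + 44.9408(0.4285 − x) = 18.6231012
(42.9903 − 44.9408)x = -0.6340316  ⇒  x = 0.32506, y = 0.10344
Bo-43: 32.506%, Bo-45: 10.344%.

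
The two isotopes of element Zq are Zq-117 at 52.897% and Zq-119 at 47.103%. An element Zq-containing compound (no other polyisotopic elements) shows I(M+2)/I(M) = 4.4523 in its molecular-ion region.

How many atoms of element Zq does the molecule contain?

5

With n Zq atoms, P(M+2)/P(M) = C(n,1)·p^(n−1)q / p^n = n·q/p = n · 0.47103/0.52897.
n = 4.4523 × 0.52897/0.47103 = 5.00 ≈ 5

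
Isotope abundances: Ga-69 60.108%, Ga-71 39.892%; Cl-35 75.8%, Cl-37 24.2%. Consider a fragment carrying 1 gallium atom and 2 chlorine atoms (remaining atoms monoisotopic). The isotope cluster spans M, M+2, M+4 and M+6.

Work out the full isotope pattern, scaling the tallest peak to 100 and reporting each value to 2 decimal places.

76.79 : 100.00 : 40.37 : 5.19

Gallium pattern (n=1): 0.60108 : 0.39892
Chlorine pattern (n=2): 0.574564 : 0.366872 : 0.058564
Convolve the two distributions (both contribute in 2-u steps):
  M: 0.60108×0.574564 = 0.345359
  M+2: 0.60108×0.366872 + 0.39892×0.574564 = 0.449724
  M+4: 0.60108×0.058564 + 0.39892×0.366872 = 0.181554
  M+6: 0.39892×0.058564 = 0.023362
Scale to base peak (0.449724) = 100: 76.79 : 100.00 : 40.37 : 5.19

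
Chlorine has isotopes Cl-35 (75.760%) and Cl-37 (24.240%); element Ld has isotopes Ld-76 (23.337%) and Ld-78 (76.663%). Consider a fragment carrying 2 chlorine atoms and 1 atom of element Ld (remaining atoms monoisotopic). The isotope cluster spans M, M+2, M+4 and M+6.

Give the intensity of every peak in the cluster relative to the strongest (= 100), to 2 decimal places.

Chlorine pattern (n=2): 0.57395776 : 0.36728448 : 0.05875776
Element Ld pattern (n=1): 0.23337 : 0.76663
Convolve the two distributions (both contribute in 2-u steps):
  M: 0.57395776×0.23337 = 0.133945
  M+2: 0.57395776×0.76663 + 0.36728448×0.23337 = 0.525726
  M+4: 0.36728448×0.76663 + 0.05875776×0.23337 = 0.295284
  M+6: 0.05875776×0.76663 = 0.045045
Scale to base peak (0.525726) = 100: 25.48 : 100.00 : 56.17 : 8.57

25.48 : 100.00 : 56.17 : 8.57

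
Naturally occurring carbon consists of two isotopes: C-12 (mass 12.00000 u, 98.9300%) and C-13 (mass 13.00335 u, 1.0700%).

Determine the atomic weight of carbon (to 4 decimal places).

The abundance-weighted mean is 0.989300 × 12.00000 + 0.010700 × 13.00335
= 11.871600 + 0.139136 = 12.010736 u

12.0107 u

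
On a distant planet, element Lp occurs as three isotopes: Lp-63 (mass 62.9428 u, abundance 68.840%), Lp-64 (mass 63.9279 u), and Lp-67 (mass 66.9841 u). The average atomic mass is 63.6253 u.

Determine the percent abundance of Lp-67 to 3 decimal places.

12.288%

Let x and y be the fractions of Lp-64 and Lp-67. Then x + y = 1 − 0.68840 = 0.31160 and 63.9279x + 66.9841y = 63.6253 − 0.68840×62.9428 = 20.29547648.
Substituting: 63.9279x + 66.9841(0.31160 − x) = 20.29547648
(63.9279 − 66.9841)x = -0.57676908  ⇒  x = 0.18872, y = 0.12288
Lp-64: 18.872%, Lp-67: 12.288%.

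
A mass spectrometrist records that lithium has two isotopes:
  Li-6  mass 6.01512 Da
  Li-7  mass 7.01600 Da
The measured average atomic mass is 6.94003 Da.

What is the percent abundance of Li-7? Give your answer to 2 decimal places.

92.41%

Let x be the fractional abundance of Li-6; then Li-7 has abundance 1 − x.
6.01512·x + 7.01600·(1 − x) = 6.94003
(6.01512 − 7.01600)·x = 6.94003 − 7.01600
x = -0.07597 / -1.00088 = 0.07590 → 7.59% Li-6, 92.41% Li-7.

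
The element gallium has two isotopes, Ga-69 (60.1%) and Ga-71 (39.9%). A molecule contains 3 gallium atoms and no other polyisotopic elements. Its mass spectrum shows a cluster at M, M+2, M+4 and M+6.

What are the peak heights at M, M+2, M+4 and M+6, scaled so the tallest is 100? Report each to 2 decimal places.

The 3 Ga atoms are independent, so intensities follow the terms of (0.601 + 0.399)^3.
P(M) = 0.601^3 = 0.217082
P(M+2) = 3 × 0.601^2 × 0.399^1 = 0.432358
P(M+4) = 3 × 0.601^1 × 0.399^2 = 0.287039
P(M+6) = 0.399^3 = 0.063521
The M+2 peak is largest (0.432358); scaling to 100 gives 50.21 : 100.00 : 66.39 : 14.69.

50.21 : 100.00 : 66.39 : 14.69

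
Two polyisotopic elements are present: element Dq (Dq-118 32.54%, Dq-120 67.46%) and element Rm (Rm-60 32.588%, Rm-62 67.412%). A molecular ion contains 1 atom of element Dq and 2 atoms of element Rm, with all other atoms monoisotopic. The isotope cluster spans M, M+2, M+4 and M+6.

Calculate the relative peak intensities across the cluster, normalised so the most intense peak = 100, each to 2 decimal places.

7.78 : 48.31 : 100.00 : 69.00

Element Dq pattern (n=1): 0.3254 : 0.6746
Element Rm pattern (n=2): 0.10619777 : 0.43936445 : 0.45443777
Convolve the two distributions (both contribute in 2-u steps):
  M: 0.3254×0.10619777 = 0.034557
  M+2: 0.3254×0.43936445 + 0.6746×0.10619777 = 0.214610
  M+4: 0.3254×0.45443777 + 0.6746×0.43936445 = 0.444269
  M+6: 0.6746×0.45443777 = 0.306564
Scale to base peak (0.444269) = 100: 7.78 : 48.31 : 100.00 : 69.00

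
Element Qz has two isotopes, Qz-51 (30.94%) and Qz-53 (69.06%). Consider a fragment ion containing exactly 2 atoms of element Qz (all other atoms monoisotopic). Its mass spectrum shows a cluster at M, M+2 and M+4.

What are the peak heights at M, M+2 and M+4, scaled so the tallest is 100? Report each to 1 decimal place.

20.1 : 89.6 : 100.0

Each Qz atom is independently Qz-51 (p = 0.3094) or Qz-53 (q = 0.6906); the cluster is the binomial expansion (p + q)^2.
P(M) = 0.3094^2 = 0.095728
P(M+2) = 2 × 0.3094^1 × 0.6906^1 = 0.427343
P(M+4) = 0.6906^2 = 0.476928
The M+4 peak is largest (0.476928); scaling to 100 gives 20.1 : 89.6 : 100.0.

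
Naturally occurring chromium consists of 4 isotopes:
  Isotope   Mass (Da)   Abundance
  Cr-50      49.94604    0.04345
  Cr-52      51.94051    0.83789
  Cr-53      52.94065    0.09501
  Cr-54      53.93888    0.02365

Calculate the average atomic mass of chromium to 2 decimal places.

Average mass = Σ (abundance × isotope mass) = 0.04345 × 49.94604 + 0.83789 × 51.94051 + 0.09501 × 52.94065 + 0.02365 × 53.93888
= 2.170155 + 43.520434 + 5.029891 + 1.275655 = 51.996135 Da

52.00 Da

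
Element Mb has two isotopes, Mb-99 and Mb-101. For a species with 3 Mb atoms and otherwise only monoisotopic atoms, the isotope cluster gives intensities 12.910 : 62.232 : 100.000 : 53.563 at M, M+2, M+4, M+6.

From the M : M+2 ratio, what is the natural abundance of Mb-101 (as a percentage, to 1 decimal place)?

If p is the fraction of Mb that is Mb-99, then I(M+2)/I(M) = [C(3,1)·p^2·(1−p)] / p^3 = 3·(1−p)/p = 62.232/12.910 = 4.8204
(1−p)/p = 4.8204/3 = 1.6068  ⇒  p = 1/(1 + 1.6068) = 0.3836
Mb-99: 38.4%, Mb-101: 61.6%.

61.6%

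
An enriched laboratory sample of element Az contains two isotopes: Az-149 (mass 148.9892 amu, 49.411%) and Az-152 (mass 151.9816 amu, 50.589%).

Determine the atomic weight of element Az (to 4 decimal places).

150.5030 amu

The abundance-weighted mean is 0.49411 × 148.9892 + 0.50589 × 151.9816
= 73.61705 + 76.88597 = 150.50302 amu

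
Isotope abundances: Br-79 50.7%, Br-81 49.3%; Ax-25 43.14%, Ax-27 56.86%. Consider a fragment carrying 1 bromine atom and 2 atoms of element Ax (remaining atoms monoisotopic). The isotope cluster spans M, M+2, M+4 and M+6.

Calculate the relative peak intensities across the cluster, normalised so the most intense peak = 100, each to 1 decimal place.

Bromine pattern (n=1): 0.5070 : 0.4930
Element Ax pattern (n=2): 0.18610596 : 0.49058808 : 0.32330596
Convolve the two distributions (both contribute in 2-u steps):
  M: 0.5070×0.18610596 = 0.094356
  M+2: 0.5070×0.49058808 + 0.4930×0.18610596 = 0.340478
  M+4: 0.5070×0.32330596 + 0.4930×0.49058808 = 0.405776
  M+6: 0.4930×0.32330596 = 0.159390
Scale to base peak (0.405776) = 100: 23.3 : 83.9 : 100.0 : 39.3

23.3 : 83.9 : 100.0 : 39.3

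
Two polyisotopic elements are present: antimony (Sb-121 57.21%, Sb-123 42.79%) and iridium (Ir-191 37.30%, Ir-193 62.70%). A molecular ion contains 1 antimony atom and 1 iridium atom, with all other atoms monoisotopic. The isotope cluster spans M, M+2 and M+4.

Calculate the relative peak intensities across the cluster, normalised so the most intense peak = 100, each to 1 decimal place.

41.2 : 100.0 : 51.8

Antimony pattern (n=1): 0.5721 : 0.4279
Iridium pattern (n=1): 0.3730 : 0.6270
Convolve the two distributions (both contribute in 2-u steps):
  M: 0.5721×0.3730 = 0.213393
  M+2: 0.5721×0.6270 + 0.4279×0.3730 = 0.518313
  M+4: 0.4279×0.6270 = 0.268293
Scale to base peak (0.518313) = 100: 41.2 : 100.0 : 51.8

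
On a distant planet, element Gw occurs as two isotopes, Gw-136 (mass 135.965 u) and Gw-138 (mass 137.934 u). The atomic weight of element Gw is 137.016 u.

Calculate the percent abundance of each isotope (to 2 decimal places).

Gw-136: 46.62%, Gw-138: 53.38%

With x = fraction of Gw-136 (so Gw-138 is 1 − x):
135.965·x + 137.934·(1 − x) = 137.016
(135.965 − 137.934)·x = 137.016 − 137.934
x = -0.918 / -1.969 = 0.46623 → 46.62% Gw-136, 53.38% Gw-138.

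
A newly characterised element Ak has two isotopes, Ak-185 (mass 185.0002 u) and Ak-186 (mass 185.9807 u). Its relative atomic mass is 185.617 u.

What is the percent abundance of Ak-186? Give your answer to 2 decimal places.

62.91%

Let x be the fractional abundance of Ak-185; then Ak-186 has abundance 1 − x.
185.0002·x + 185.9807·(1 − x) = 185.617
(185.0002 − 185.9807)·x = 185.617 − 185.9807
x = -0.3637 / -0.9805 = 0.37093 → 37.09% Ak-185, 62.91% Ak-186.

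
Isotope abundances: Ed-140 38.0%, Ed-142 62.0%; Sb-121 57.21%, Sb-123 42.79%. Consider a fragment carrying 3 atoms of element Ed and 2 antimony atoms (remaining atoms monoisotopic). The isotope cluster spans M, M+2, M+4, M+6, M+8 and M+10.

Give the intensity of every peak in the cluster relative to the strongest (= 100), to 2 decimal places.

5.26 : 33.59 : 83.39 : 100.00 : 57.62 : 12.77

Element Ed pattern (n=3): 0.054872 : 0.268584 : 0.438216 : 0.238328
Antimony pattern (n=2): 0.32729841 : 0.48960318 : 0.18309841
Convolve the two distributions (both contribute in 2-u steps):
  M: 0.054872×0.32729841 = 0.017960
  M+2: 0.054872×0.48960318 + 0.268584×0.32729841 = 0.114773
  M+4: 0.054872×0.18309841 + 0.268584×0.48960318 + 0.438216×0.32729841 = 0.284974
  M+6: 0.268584×0.18309841 + 0.438216×0.48960318 + 0.238328×0.32729841 = 0.341734
  M+8: 0.438216×0.18309841 + 0.238328×0.48960318 = 0.196923
  M+10: 0.238328×0.18309841 = 0.043637
Scale to base peak (0.341734) = 100: 5.26 : 33.59 : 83.39 : 100.00 : 57.62 : 12.77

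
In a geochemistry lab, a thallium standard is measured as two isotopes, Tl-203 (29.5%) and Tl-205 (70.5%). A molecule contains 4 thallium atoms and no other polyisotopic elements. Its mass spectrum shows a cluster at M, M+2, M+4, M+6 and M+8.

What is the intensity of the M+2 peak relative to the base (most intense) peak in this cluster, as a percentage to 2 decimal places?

Binomial terms of (0.295 + 0.705)^4: M 0.0076, M+2 0.0724, M+4 0.2595, M+6 0.4135, M+8 0.2470 → M+6 is the base peak.
P(M+6) = C(4,3) × 0.295^1 × 0.705^3 = 4 × 0.2950 × 0.35040263 = 0.413475 (base)
P(M+2) = C(4,1) × 0.295^3 × 0.705^1 = 4 × 0.02567237 × 0.7050 = 0.072396
Relative intensity = 0.072396 / 0.413475 × 100 = 17.51

17.51%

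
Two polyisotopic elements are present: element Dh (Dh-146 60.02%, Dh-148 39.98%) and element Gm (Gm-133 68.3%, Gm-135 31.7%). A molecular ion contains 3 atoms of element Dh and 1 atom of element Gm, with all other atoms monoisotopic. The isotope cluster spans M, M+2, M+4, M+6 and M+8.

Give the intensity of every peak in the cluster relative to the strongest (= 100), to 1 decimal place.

Element Dh pattern (n=3): 0.21621607 : 0.4320719 : 0.28780798 : 0.06390405
Element Gm pattern (n=1): 0.6830 : 0.3170
Convolve the two distributions (both contribute in 2-u steps):
  M: 0.21621607×0.6830 = 0.147676
  M+2: 0.21621607×0.3170 + 0.4320719×0.6830 = 0.363646
  M+4: 0.4320719×0.3170 + 0.28780798×0.6830 = 0.333540
  M+6: 0.28780798×0.3170 + 0.06390405×0.6830 = 0.134882
  M+8: 0.06390405×0.3170 = 0.020258
Scale to base peak (0.363646) = 100: 40.6 : 100.0 : 91.7 : 37.1 : 5.6

40.6 : 100.0 : 91.7 : 37.1 : 5.6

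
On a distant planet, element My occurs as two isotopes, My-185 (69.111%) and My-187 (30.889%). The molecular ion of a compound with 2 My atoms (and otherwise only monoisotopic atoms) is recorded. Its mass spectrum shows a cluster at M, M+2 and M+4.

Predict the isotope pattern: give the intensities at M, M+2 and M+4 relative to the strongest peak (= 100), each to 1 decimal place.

The 2 My atoms are independent, so intensities follow the terms of (0.69111 + 0.30889)^2.
P(M) = 0.69111^2 = 0.477633
P(M+2) = 2 × 0.69111^1 × 0.30889^1 = 0.426954
P(M+4) = 0.30889^2 = 0.095413
The M peak is largest (0.477633); scaling to 100 gives 100.0 : 89.4 : 20.0.

100.0 : 89.4 : 20.0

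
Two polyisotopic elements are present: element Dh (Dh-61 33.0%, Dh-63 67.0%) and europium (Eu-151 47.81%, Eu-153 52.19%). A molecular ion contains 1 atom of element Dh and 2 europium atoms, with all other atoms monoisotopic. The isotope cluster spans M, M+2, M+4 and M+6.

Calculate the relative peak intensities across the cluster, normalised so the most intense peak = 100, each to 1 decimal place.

Element Dh pattern (n=1): 0.3300 : 0.6700
Europium pattern (n=2): 0.22857961 : 0.49904078 : 0.27237961
Convolve the two distributions (both contribute in 2-u steps):
  M: 0.3300×0.22857961 = 0.075431
  M+2: 0.3300×0.49904078 + 0.6700×0.22857961 = 0.317832
  M+4: 0.3300×0.27237961 + 0.6700×0.49904078 = 0.424243
  M+6: 0.6700×0.27237961 = 0.182494
Scale to base peak (0.424243) = 100: 17.8 : 74.9 : 100.0 : 43.0

17.8 : 74.9 : 100.0 : 43.0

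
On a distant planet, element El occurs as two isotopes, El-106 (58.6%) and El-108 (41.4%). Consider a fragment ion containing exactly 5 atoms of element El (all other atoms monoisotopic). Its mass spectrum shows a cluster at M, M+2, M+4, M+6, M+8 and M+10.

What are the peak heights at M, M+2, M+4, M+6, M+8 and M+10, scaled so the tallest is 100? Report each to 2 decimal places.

20.04 : 70.77 : 100.00 : 70.65 : 24.96 : 3.53

Expanding (0.586 + 0.414)^5:
P(M) = 0.586^5 = 0.069102
P(M+2) = 5 × 0.586^4 × 0.414^1 = 0.244096
P(M+4) = 10 × 0.586^3 × 0.414^2 = 0.344900
P(M+6) = 10 × 0.586^2 × 0.414^3 = 0.243667
P(M+8) = 5 × 0.586^1 × 0.414^4 = 0.086073
P(M+10) = 0.414^5 = 0.012162
The M+4 peak is largest (0.344900); scaling to 100 gives 20.04 : 70.77 : 100.00 : 70.65 : 24.96 : 3.53.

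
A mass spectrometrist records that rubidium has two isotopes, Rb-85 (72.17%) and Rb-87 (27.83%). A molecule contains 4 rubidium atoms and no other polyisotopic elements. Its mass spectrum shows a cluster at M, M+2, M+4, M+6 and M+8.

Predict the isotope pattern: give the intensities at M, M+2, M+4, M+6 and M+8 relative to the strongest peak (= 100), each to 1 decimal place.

64.8 : 100.0 : 57.8 : 14.9 : 1.4

Expanding (0.7217 + 0.2783)^4:
P(M) = 0.7217^4 = 0.271286
P(M+2) = 4 × 0.7217^3 × 0.2783^1 = 0.418450
P(M+4) = 6 × 0.7217^2 × 0.2783^2 = 0.242042
P(M+6) = 4 × 0.7217^1 × 0.2783^3 = 0.062224
P(M+8) = 0.2783^4 = 0.005999
The M+2 peak is largest (0.418450); scaling to 100 gives 64.8 : 100.0 : 57.8 : 14.9 : 1.4.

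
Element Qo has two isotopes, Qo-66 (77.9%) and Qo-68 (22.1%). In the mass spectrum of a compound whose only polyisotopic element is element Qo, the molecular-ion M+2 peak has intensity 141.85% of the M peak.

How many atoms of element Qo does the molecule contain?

5

For n independent Qo atoms, I(M+2)/I(M) = n · (abundance Qo-68) / (abundance Qo-66) = n · 0.221/0.779.
n = 1.4185 × 0.779/0.221 = 5.00 ≈ 5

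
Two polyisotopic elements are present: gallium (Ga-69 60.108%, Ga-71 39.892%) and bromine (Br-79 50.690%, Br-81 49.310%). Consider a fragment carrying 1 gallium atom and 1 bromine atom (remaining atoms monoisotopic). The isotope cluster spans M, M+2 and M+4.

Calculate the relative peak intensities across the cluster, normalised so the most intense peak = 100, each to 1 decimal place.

61.1 : 100.0 : 39.5

Gallium pattern (n=1): 0.60108 : 0.39892
Bromine pattern (n=1): 0.5069 : 0.4931
Convolve the two distributions (both contribute in 2-u steps):
  M: 0.60108×0.5069 = 0.304687
  M+2: 0.60108×0.4931 + 0.39892×0.5069 = 0.498605
  M+4: 0.39892×0.4931 = 0.196707
Scale to base peak (0.498605) = 100: 61.1 : 100.0 : 39.5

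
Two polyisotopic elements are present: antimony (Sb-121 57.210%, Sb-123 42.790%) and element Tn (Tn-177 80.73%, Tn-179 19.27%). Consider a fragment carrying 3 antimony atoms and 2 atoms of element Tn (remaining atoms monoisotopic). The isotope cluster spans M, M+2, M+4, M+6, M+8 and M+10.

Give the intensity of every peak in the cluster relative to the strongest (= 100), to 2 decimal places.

Antimony pattern (n=3): 0.18724742 : 0.42015297 : 0.3142518 : 0.07834781
Element Tn pattern (n=2): 0.65173329 : 0.31113342 : 0.03713329
Convolve the two distributions (both contribute in 2-u steps):
  M: 0.18724742×0.65173329 = 0.122035
  M+2: 0.18724742×0.31113342 + 0.42015297×0.65173329 = 0.332087
  M+4: 0.18724742×0.03713329 + 0.42015297×0.31113342 + 0.3142518×0.65173329 = 0.342485
  M+6: 0.42015297×0.03713329 + 0.3142518×0.31113342 + 0.07834781×0.65173329 = 0.164438
  M+8: 0.3142518×0.03713329 + 0.07834781×0.31113342 = 0.036046
  M+10: 0.07834781×0.03713329 = 0.002909
Scale to base peak (0.342485) = 100: 35.63 : 96.96 : 100.00 : 48.01 : 10.52 : 0.85

35.63 : 96.96 : 100.00 : 48.01 : 10.52 : 0.85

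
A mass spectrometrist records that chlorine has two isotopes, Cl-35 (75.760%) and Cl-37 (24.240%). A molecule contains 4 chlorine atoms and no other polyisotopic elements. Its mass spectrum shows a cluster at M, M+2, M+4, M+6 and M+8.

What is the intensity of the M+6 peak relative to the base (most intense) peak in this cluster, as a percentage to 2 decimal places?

Term probabilities: M 0.3294, M+2 0.4216, M+4 0.2023, M+6 0.0432, M+8 0.0035. Base peak = M+2.
P(M+2) = C(4,1) × 0.75760^3 × 0.24240^1 = 4 × 0.4348304 × 0.2424 = 0.421612 (base)
P(M+6) = C(4,3) × 0.75760^1 × 0.24240^3 = 4 × 0.7576 × 0.01424288 = 0.043162
Relative intensity = 0.043162 / 0.421612 × 100 = 10.24

10.24%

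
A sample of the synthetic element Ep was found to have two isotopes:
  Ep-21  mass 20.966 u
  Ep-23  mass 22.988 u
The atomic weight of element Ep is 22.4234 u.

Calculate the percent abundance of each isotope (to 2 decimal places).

Ep-21: 27.92%, Ep-23: 72.08%

Let x be the fractional abundance of Ep-21; then Ep-23 has abundance 1 − x.
20.966·x + 22.988·(1 − x) = 22.4234
(20.966 − 22.988)·x = 22.4234 − 22.988
x = -0.5646 / -2.022 = 0.27923 → 27.92% Ep-21, 72.08% Ep-23.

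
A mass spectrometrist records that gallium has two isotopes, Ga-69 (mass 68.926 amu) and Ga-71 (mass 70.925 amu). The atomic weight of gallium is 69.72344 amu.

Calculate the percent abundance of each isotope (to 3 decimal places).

Ga-69: 60.108%, Ga-71: 39.892%

With x = fraction of Ga-69 (so Ga-71 is 1 − x):
68.926·x + 70.925·(1 − x) = 69.72344
(68.926 − 70.925)·x = 69.72344 − 70.925
x = -1.20156 / -1.999 = 0.60108 → 60.108% Ga-69, 39.892% Ga-71.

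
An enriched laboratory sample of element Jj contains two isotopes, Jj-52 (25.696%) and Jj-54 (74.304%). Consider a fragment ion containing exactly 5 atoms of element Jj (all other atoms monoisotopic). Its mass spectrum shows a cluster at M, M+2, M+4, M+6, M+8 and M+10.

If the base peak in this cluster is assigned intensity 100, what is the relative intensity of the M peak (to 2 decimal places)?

0.29

Term probabilities: M 0.0011, M+2 0.0162, M+4 0.0937, M+6 0.2709, M+8 0.3916, M+10 0.2265. Base peak = M+8.
P(M+8) = C(5,4) × 0.25696^1 × 0.74304^4 = 5 × 0.25696 × 0.30482373 = 0.391638 (base)
P(M) = C(5,0) × 0.25696^5 × 0.74304^0 = 1 × 0.00112028 × 1.0000 = 0.001120
Relative intensity = 0.001120 / 0.391638 × 100 = 0.29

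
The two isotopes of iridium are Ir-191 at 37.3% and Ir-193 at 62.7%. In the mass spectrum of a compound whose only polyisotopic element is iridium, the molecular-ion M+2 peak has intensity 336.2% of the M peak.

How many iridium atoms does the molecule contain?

2

For n independent Ir atoms, I(M+2)/I(M) = n · (abundance Ir-193) / (abundance Ir-191) = n · 0.627/0.373.
n = 3.362 × 0.373/0.627 = 2.00 ≈ 2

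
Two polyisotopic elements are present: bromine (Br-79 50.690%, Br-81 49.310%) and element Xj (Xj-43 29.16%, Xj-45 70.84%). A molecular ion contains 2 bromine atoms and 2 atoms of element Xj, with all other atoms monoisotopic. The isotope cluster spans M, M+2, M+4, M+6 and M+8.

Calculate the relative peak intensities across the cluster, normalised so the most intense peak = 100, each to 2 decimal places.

Bromine pattern (n=2): 0.25694761 : 0.49990478 : 0.24314761
Element Xj pattern (n=2): 0.08503056 : 0.41313888 : 0.50183056
Convolve the two distributions (both contribute in 2-u steps):
  M: 0.25694761×0.08503056 = 0.021848
  M+2: 0.25694761×0.41313888 + 0.49990478×0.08503056 = 0.148662
  M+4: 0.25694761×0.50183056 + 0.49990478×0.41313888 + 0.24314761×0.08503056 = 0.356149
  M+6: 0.49990478×0.50183056 + 0.24314761×0.41313888 = 0.351321
  M+8: 0.24314761×0.50183056 = 0.122019
Scale to base peak (0.356149) = 100: 6.13 : 41.74 : 100.00 : 98.64 : 34.26

6.13 : 41.74 : 100.00 : 98.64 : 34.26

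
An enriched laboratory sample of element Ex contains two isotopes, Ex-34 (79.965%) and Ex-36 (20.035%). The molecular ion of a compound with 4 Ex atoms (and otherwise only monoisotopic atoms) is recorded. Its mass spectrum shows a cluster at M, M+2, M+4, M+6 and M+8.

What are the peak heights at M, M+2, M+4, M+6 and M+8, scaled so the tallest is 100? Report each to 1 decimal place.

Expanding (0.79965 + 0.20035)^4:
P(M) = 0.79965^4 = 0.408884
P(M+2) = 4 × 0.79965^3 × 0.20035^1 = 0.409778
P(M+4) = 6 × 0.79965^2 × 0.20035^2 = 0.154003
P(M+6) = 4 × 0.79965^1 × 0.20035^3 = 0.025723
P(M+8) = 0.20035^4 = 0.001611
The M+2 peak is largest (0.409778); scaling to 100 gives 99.8 : 100.0 : 37.6 : 6.3 : 0.4.

99.8 : 100.0 : 37.6 : 6.3 : 0.4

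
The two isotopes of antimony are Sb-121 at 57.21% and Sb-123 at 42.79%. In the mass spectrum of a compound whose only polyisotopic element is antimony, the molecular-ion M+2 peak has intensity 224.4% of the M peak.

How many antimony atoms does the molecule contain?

With n Sb atoms, P(M+2)/P(M) = C(n,1)·p^(n−1)q / p^n = n·q/p = n · 0.4279/0.5721.
n = 2.244 × 0.5721/0.4279 = 3.00 ≈ 3

3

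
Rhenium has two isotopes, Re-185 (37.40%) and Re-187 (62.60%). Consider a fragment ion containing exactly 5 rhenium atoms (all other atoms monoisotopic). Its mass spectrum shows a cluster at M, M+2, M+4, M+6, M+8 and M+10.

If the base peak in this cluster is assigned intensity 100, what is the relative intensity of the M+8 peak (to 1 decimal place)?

Term probabilities: M 0.0073, M+2 0.0612, M+4 0.2050, M+6 0.3431, M+8 0.2872, M+10 0.0961. Base peak = M+6.
P(M+6) = C(5,3) × 0.3740^2 × 0.6260^3 = 10 × 0.139876 × 0.24531438 = 0.343136 (base)
P(M+8) = C(5,4) × 0.3740^1 × 0.6260^4 = 5 × 0.3740 × 0.1535668 = 0.287170
Relative intensity = 0.287170 / 0.343136 × 100 = 83.7

83.7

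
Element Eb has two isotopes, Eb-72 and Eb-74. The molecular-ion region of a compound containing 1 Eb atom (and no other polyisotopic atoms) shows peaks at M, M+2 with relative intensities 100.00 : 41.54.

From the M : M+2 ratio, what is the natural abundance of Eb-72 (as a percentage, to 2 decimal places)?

70.65%

Let p = fractional abundance of Eb-72. I(M+2)/I(M) = [C(1,1)·p^0·(1−p)] / p^1 = 1·(1−p)/p = 41.54/100.00 = 0.4154
(1−p)/p = 0.4154/1 = 0.4154  ⇒  p = 1/(1 + 0.4154) = 0.7065
Eb-72: 70.65%, Eb-74: 29.35%.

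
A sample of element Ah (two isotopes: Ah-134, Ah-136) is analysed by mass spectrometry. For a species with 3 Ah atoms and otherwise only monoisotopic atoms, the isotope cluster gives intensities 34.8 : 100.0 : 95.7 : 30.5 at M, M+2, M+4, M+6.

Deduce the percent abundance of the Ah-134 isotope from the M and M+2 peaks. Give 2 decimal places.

Let p = fractional abundance of Ah-134. I(M+2)/I(M) = [C(3,1)·p^2·(1−p)] / p^3 = 3·(1−p)/p = 100.0/34.8 = 2.8736
(1−p)/p = 2.8736/3 = 0.9579  ⇒  p = 1/(1 + 0.9579) = 0.5108
Ah-134: 51.08%, Ah-136: 48.92%.

51.08%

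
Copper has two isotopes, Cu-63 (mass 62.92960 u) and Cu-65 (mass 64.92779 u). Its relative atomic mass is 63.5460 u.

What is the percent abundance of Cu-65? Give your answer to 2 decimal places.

30.85%

With x = fraction of Cu-63 (so Cu-65 is 1 − x):
62.92960·x + 64.92779·(1 − x) = 63.5460
(62.92960 − 64.92779)·x = 63.5460 − 64.92779
x = -1.38179 / -1.99819 = 0.69152 → 69.15% Cu-63, 30.85% Cu-65.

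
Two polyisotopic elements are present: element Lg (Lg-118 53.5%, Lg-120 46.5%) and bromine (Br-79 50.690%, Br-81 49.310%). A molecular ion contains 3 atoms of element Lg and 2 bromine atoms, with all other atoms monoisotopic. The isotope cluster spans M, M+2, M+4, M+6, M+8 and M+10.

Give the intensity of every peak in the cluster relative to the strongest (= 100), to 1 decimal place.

Element Lg pattern (n=3): 0.15313038 : 0.39928388 : 0.34704112 : 0.10054462
Bromine pattern (n=2): 0.25694761 : 0.49990478 : 0.24314761
Convolve the two distributions (both contribute in 2-u steps):
  M: 0.15313038×0.25694761 = 0.039346
  M+2: 0.15313038×0.49990478 + 0.39928388×0.25694761 = 0.179146
  M+4: 0.15313038×0.24314761 + 0.39928388×0.49990478 + 0.34704112×0.25694761 = 0.326009
  M+6: 0.39928388×0.24314761 + 0.34704112×0.49990478 + 0.10054462×0.25694761 = 0.296407
  M+8: 0.34704112×0.24314761 + 0.10054462×0.49990478 = 0.134645
  M+10: 0.10054462×0.24314761 = 0.024447
Scale to base peak (0.326009) = 100: 12.1 : 55.0 : 100.0 : 90.9 : 41.3 : 7.5

12.1 : 55.0 : 100.0 : 90.9 : 41.3 : 7.5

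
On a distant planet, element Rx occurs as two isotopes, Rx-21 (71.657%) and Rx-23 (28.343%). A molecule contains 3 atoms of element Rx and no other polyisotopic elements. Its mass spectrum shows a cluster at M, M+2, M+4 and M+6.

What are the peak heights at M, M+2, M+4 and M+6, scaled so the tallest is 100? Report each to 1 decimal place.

Each Rx atom is independently Rx-21 (p = 0.71657) or Rx-23 (q = 0.28343); the cluster is the binomial expansion (p + q)^3.
P(M) = 0.71657^3 = 0.367939
P(M+2) = 3 × 0.71657^2 × 0.28343^1 = 0.436601
P(M+4) = 3 × 0.71657^1 × 0.28343^2 = 0.172692
P(M+6) = 0.28343^3 = 0.022769
The M+2 peak is largest (0.436601); scaling to 100 gives 84.3 : 100.0 : 39.6 : 5.2.

84.3 : 100.0 : 39.6 : 5.2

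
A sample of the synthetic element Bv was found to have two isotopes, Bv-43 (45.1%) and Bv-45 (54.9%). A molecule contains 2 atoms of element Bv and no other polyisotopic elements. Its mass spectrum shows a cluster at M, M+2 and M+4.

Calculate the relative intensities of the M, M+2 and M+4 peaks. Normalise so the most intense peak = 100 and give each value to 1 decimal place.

The 2 Bv atoms are independent, so intensities follow the terms of (0.451 + 0.549)^2.
P(M) = 0.451^2 = 0.203401
P(M+2) = 2 × 0.451^1 × 0.549^1 = 0.495198
P(M+4) = 0.549^2 = 0.301401
The M+2 peak is largest (0.495198); scaling to 100 gives 41.1 : 100.0 : 60.9.

41.1 : 100.0 : 60.9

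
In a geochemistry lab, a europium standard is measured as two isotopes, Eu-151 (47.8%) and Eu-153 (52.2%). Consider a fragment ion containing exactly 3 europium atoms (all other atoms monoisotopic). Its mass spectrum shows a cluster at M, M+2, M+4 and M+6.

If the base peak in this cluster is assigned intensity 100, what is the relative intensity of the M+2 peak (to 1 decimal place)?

Binomial terms of (0.478 + 0.522)^3: M 0.1092, M+2 0.3578, M+4 0.3907, M+6 0.1422 → M+4 is the base peak.
P(M+4) = C(3,2) × 0.478^1 × 0.522^2 = 3 × 0.4780 × 0.272484 = 0.390742 (base)
P(M+2) = C(3,1) × 0.478^2 × 0.522^1 = 3 × 0.228484 × 0.5220 = 0.357806
Relative intensity = 0.357806 / 0.390742 × 100 = 91.6

91.6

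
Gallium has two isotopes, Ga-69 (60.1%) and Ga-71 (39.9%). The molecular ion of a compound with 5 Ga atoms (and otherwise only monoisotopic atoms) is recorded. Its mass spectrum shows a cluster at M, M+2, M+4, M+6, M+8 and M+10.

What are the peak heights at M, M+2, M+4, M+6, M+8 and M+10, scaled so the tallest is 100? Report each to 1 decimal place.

Expanding (0.601 + 0.399)^5:
P(M) = 0.601^5 = 0.078410
P(M+2) = 5 × 0.601^4 × 0.399^1 = 0.260280
P(M+4) = 10 × 0.601^3 × 0.399^2 = 0.345596
P(M+6) = 10 × 0.601^2 × 0.399^3 = 0.229439
P(M+8) = 5 × 0.601^1 × 0.399^4 = 0.076162
P(M+10) = 0.399^5 = 0.010113
The M+4 peak is largest (0.345596); scaling to 100 gives 22.7 : 75.3 : 100.0 : 66.4 : 22.0 : 2.9.

22.7 : 75.3 : 100.0 : 66.4 : 22.0 : 2.9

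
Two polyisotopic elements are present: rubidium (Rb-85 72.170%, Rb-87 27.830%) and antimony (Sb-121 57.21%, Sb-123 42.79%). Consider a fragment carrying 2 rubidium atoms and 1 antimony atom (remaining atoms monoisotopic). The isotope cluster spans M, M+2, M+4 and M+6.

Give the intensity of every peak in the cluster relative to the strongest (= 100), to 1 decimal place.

65.8 : 100.0 : 47.8 : 7.3

Rubidium pattern (n=2): 0.52085089 : 0.40169822 : 0.07745089
Antimony pattern (n=1): 0.5721 : 0.4279
Convolve the two distributions (both contribute in 2-u steps):
  M: 0.52085089×0.5721 = 0.297979
  M+2: 0.52085089×0.4279 + 0.40169822×0.5721 = 0.452684
  M+4: 0.40169822×0.4279 + 0.07745089×0.5721 = 0.216196
  M+6: 0.07745089×0.4279 = 0.033141
Scale to base peak (0.452684) = 100: 65.8 : 100.0 : 47.8 : 7.3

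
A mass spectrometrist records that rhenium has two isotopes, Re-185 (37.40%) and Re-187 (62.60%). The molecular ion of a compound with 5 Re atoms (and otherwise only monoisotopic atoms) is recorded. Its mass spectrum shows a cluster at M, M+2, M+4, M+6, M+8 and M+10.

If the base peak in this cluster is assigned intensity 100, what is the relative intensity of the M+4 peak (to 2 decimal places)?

Binomial terms of (0.3740 + 0.6260)^5: M 0.0073, M+2 0.0612, M+4 0.2050, M+6 0.3431, M+8 0.2872, M+10 0.0961 → M+6 is the base peak.
P(M+6) = C(5,3) × 0.3740^2 × 0.6260^3 = 10 × 0.139876 × 0.24531438 = 0.343136 (base)
P(M+4) = C(5,2) × 0.3740^3 × 0.6260^2 = 10 × 0.05231362 × 0.391876 = 0.205005
Relative intensity = 0.205005 / 0.343136 × 100 = 59.74

59.74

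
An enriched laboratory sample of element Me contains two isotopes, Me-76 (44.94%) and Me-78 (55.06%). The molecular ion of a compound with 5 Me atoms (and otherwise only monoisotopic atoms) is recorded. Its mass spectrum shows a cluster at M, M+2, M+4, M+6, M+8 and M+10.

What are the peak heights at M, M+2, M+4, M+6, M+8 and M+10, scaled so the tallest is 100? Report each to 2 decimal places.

The 5 Me atoms are independent, so intensities follow the terms of (0.4494 + 0.5506)^5.
P(M) = 0.4494^5 = 0.018330
P(M+2) = 5 × 0.4494^4 × 0.5506^1 = 0.112289
P(M+4) = 10 × 0.4494^3 × 0.5506^2 = 0.275151
P(M+6) = 10 × 0.4494^2 × 0.5506^3 = 0.337112
P(M+8) = 5 × 0.4494^1 × 0.5506^4 = 0.206513
P(M+10) = 0.5506^5 = 0.050604
The M+6 peak is largest (0.337112); scaling to 100 gives 5.44 : 33.31 : 81.62 : 100.00 : 61.26 : 15.01.

5.44 : 33.31 : 81.62 : 100.00 : 61.26 : 15.01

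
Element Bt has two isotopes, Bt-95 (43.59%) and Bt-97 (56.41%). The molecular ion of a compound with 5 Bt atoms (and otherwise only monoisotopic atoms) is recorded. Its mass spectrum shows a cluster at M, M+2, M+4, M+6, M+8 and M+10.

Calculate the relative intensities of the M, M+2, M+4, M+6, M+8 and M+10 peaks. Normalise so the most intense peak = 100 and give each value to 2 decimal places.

4.61 : 29.86 : 77.27 : 100.00 : 64.71 : 16.75

Expanding (0.4359 + 0.5641)^5:
P(M) = 0.4359^5 = 0.015737
P(M+2) = 5 × 0.4359^4 × 0.5641^1 = 0.101829
P(M+4) = 10 × 0.4359^3 × 0.5641^2 = 0.263556
P(M+6) = 10 × 0.4359^2 × 0.5641^3 = 0.341069
P(M+8) = 5 × 0.4359^1 × 0.5641^4 = 0.220689
P(M+10) = 0.5641^5 = 0.057119
The M+6 peak is largest (0.341069); scaling to 100 gives 4.61 : 29.86 : 77.27 : 100.00 : 64.71 : 16.75.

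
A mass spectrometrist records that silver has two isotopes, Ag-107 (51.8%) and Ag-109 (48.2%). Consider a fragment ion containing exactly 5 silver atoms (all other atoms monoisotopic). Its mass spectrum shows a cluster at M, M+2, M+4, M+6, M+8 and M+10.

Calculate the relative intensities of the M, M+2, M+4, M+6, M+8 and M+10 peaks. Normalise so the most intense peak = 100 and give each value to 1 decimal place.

Each Ag atom is independently Ag-107 (p = 0.518) or Ag-109 (q = 0.482); the cluster is the binomial expansion (p + q)^5.
P(M) = 0.518^5 = 0.037295
P(M+2) = 5 × 0.518^4 × 0.482^1 = 0.173515
P(M+4) = 10 × 0.518^3 × 0.482^2 = 0.322911
P(M+6) = 10 × 0.518^2 × 0.482^3 = 0.300470
P(M+8) = 5 × 0.518^1 × 0.482^4 = 0.139794
P(M+10) = 0.482^5 = 0.026016
The M+4 peak is largest (0.322911); scaling to 100 gives 11.5 : 53.7 : 100.0 : 93.1 : 43.3 : 8.1.

11.5 : 53.7 : 100.0 : 93.1 : 43.3 : 8.1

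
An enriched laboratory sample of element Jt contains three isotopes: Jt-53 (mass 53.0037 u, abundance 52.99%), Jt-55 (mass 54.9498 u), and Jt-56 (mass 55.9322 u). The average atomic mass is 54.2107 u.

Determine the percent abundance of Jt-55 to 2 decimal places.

17.27%

Let x and y be the fractions of Jt-55 and Jt-56. Then x + y = 1 − 0.5299 = 0.4701 and 54.9498x + 55.9322y = 54.2107 − 0.5299×53.0037 = 26.12403937.
Substituting: 54.9498x + 55.9322(0.4701 − x) = 26.12403937
(54.9498 − 55.9322)x = -0.16968785  ⇒  x = 0.17273, y = 0.29737
Jt-55: 17.27%, Jt-56: 29.74%.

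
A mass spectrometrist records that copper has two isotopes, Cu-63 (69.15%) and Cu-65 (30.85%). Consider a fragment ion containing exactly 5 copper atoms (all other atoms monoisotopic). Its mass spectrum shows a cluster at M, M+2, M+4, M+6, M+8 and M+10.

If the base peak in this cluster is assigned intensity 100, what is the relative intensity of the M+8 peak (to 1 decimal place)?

8.9

Term probabilities: M 0.1581, M+2 0.3527, M+4 0.3147, M+6 0.1404, M+8 0.0313, M+10 0.0028. Base peak = M+2.
P(M+2) = C(5,1) × 0.6915^4 × 0.3085^1 = 5 × 0.2286487 × 0.3085 = 0.352691 (base)
P(M+8) = C(5,4) × 0.6915^1 × 0.3085^4 = 5 × 0.6915 × 0.00905776 = 0.031317
Relative intensity = 0.031317 / 0.352691 × 100 = 8.9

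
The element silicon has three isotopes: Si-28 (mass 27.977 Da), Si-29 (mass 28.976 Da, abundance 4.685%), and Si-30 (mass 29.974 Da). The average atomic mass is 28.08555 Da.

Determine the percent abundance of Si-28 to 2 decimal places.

The remaining 95.315% is split between Si-28 (fraction x) and Si-30 (fraction 0.95315 − x).
Substituting: 27.977x + 29.974(0.95315 − x) = 26.7280244
(27.977 − 29.974)x = -1.8416937  ⇒  x = 0.92223, y = 0.03092
Si-28: 92.22%, Si-30: 3.09%.

92.22%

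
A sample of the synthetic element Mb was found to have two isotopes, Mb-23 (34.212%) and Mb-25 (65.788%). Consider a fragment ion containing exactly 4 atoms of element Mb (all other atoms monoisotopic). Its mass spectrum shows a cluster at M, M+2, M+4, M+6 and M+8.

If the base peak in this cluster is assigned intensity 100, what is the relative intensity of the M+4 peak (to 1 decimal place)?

78.0

Binomial terms of (0.34212 + 0.65788)^4: M 0.0137, M+2 0.1054, M+4 0.3039, M+6 0.3897, M+8 0.1873 → M+6 is the base peak.
P(M+6) = C(4,3) × 0.34212^1 × 0.65788^3 = 4 × 0.34212 × 0.28473447 = 0.389653 (base)
P(M+4) = C(4,2) × 0.34212^2 × 0.65788^2 = 6 × 0.11704609 × 0.43280609 = 0.303950
Relative intensity = 0.303950 / 0.389653 × 100 = 78.0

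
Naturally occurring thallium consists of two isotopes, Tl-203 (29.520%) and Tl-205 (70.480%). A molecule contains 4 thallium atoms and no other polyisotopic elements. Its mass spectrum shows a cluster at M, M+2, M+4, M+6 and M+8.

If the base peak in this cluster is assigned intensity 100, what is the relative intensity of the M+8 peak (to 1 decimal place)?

Term probabilities: M 0.0076, M+2 0.0725, M+4 0.2597, M+6 0.4134, M+8 0.2468. Base peak = M+6.
P(M+6) = C(4,3) × 0.29520^1 × 0.70480^3 = 4 × 0.2952 × 0.35010449 = 0.413403 (base)
P(M+8) = C(4,4) × 0.29520^0 × 0.70480^4 = 1 × 1.0000 × 0.24675365 = 0.246754
Relative intensity = 0.246754 / 0.413403 × 100 = 59.7

59.7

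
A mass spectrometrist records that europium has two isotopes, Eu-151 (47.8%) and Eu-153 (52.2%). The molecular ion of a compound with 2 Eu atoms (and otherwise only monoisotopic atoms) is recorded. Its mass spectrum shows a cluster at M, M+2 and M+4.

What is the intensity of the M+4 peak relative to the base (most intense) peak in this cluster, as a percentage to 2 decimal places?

Term probabilities: M 0.2285, M+2 0.4990, M+4 0.2725. Base peak = M+2.
P(M+2) = C(2,1) × 0.478^1 × 0.522^1 = 2 × 0.4780 × 0.5220 = 0.499032 (base)
P(M+4) = C(2,2) × 0.478^0 × 0.522^2 = 1 × 1.0000 × 0.272484 = 0.272484
Relative intensity = 0.272484 / 0.499032 × 100 = 54.60

54.60%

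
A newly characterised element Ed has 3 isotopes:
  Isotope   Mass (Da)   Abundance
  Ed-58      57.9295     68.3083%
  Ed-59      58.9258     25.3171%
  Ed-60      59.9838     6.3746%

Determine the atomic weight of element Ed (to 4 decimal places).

Weight each isotope mass by its fractional abundance: 0.683083 × 57.9295 + 0.253171 × 58.9258 + 0.063746 × 59.9838
= 39.57066 + 14.91830 + 3.82373 = 58.31269 Da

58.3127 Da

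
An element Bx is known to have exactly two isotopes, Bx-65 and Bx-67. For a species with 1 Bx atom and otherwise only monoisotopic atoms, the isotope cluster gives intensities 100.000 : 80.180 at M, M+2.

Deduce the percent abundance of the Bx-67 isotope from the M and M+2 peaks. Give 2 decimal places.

Write p for the Bx-65 fraction. I(M+2)/I(M) = [C(1,1)·p^0·(1−p)] / p^1 = 1·(1−p)/p = 80.180/100.000 = 0.8018
(1−p)/p = 0.8018/1 = 0.8018  ⇒  p = 1/(1 + 0.8018) = 0.5550
Bx-65: 55.50%, Bx-67: 44.50%.

44.50%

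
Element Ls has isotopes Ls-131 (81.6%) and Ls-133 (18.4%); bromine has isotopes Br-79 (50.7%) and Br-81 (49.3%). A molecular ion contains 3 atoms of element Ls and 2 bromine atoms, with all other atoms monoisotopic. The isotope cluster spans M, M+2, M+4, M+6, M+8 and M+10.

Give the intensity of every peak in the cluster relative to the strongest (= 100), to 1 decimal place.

38.1 : 100.0 : 92.1 : 36.2 : 6.4 : 0.4

Element Ls pattern (n=3): 0.5433385 : 0.36755251 : 0.08287949 : 0.0062295
Bromine pattern (n=2): 0.257049 : 0.499902 : 0.243049
Convolve the two distributions (both contribute in 2-u steps):
  M: 0.5433385×0.257049 = 0.139665
  M+2: 0.5433385×0.499902 + 0.36755251×0.257049 = 0.366095
  M+4: 0.5433385×0.243049 + 0.36755251×0.499902 + 0.08287949×0.257049 = 0.337102
  M+6: 0.36755251×0.243049 + 0.08287949×0.499902 + 0.0062295×0.257049 = 0.132366
  M+8: 0.08287949×0.243049 + 0.0062295×0.499902 = 0.023258
  M+10: 0.0062295×0.243049 = 0.001514
Scale to base peak (0.366095) = 100: 38.1 : 100.0 : 92.1 : 36.2 : 6.4 : 0.4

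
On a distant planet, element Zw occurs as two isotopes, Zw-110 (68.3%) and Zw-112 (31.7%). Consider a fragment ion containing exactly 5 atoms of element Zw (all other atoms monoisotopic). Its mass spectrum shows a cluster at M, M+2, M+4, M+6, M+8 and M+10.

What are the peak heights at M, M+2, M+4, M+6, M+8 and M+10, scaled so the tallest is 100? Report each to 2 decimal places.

Each Zw atom is independently Zw-110 (p = 0.683) or Zw-112 (q = 0.317); the cluster is the binomial expansion (p + q)^5.
P(M) = 0.683^5 = 0.148629
P(M+2) = 5 × 0.683^4 × 0.317^1 = 0.344915
P(M+4) = 10 × 0.683^3 × 0.317^2 = 0.320170
P(M+6) = 10 × 0.683^2 × 0.317^3 = 0.148600
P(M+8) = 5 × 0.683^1 × 0.317^4 = 0.034485
P(M+10) = 0.317^5 = 0.003201
The M+2 peak is largest (0.344915); scaling to 100 gives 43.09 : 100.00 : 92.83 : 43.08 : 10.00 : 0.93.

43.09 : 100.00 : 92.83 : 43.08 : 10.00 : 0.93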